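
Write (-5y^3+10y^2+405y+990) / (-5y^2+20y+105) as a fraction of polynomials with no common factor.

(y^2-5y-66)/(y-7)

Repeated division with remainder:
  -5y^3+10y^2+405y+990 = (y+2)(-5y^2+20y+105) + (260y+780)
  -5y^2+20y+105 = (-(1/52)y+7/52)(260y+780) + (0)
Last nonzero remainder: 260y+780. Dividing through by 260 gives the monic gcd y+3.
Cancel y+3 from numerator and denominator to get the reduced form.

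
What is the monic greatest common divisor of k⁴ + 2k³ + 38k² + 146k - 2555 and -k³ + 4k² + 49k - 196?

Repeated division with remainder:
  k⁴ + 2k³ + 38k² + 146k - 2555 = (-k - 6)(-k³ + 4k² + 49k - 196) + (111k² + 244k - 3731)
  -k³ + 4k² + 49k - 196 = (-(1/111)k + 688/12321)(111k² + 244k - 3731) + ((21716/12321)k + 152012/12321)
  111k² + 244k - 3731 = ((1367631/21716)k - 6567093/21716)((21716/12321)k + 152012/12321) + (0)
Last nonzero remainder: (21716/12321)k + 152012/12321. Dividing through by 21716/12321 gives the monic gcd k + 7.

k + 7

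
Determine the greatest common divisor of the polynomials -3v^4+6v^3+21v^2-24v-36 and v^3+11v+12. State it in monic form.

Euclidean algorithm in ℚ[v]:
  -3v^4+6v^3+21v^2-24v-36 = (-3v+6)(v^3+11v+12) + (54v^2-54v-108)
  v^3+11v+12 = ((1/54)v+1/54)(54v^2-54v-108) + (14v+14)
  54v^2-54v-108 = ((27/7)v-54/7)(14v+14) + (0)
Last nonzero remainder: 14v+14. Dividing through by 14 gives the monic gcd v+1.

v+1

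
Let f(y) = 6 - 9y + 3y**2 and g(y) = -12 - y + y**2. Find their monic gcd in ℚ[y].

By polynomial division,
  3y**2 - 9y + 6 = (3)(y**2 - y - 12) + (-6y + 42)
  y**2 - y - 12 = (-(1/6)y - 1)(-6y + 42) + (30)
  -6y + 42 = (-(1/5)y + 7/5)(30) + (0)
The last nonzero remainder is the constant 30, so the polynomials are coprime and gcd = 1.

1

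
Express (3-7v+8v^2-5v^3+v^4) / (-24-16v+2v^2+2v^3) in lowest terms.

Apply the Euclidean algorithm:
  v^4-5v^3+8v^2-7v+3 = ((1/2)v-3)(2v^3+2v^2-16v-24) + (22v^2-43v-69)
  2v^3+2v^2-16v-24 = ((1/11)v+65/242)(22v^2-43v-69) + ((441/242)v-1323/242)
  22v^2-43v-69 = ((5324/441)v+5566/441)((441/242)v-1323/242) + (0)
Last nonzero remainder: (441/242)v-1323/242. Dividing through by 441/242 gives the monic gcd v-3.
Cancel v-3 from numerator and denominator to get the reduced form.

(-1+2v-2v^2+v^3)/(8+8v+2v^2)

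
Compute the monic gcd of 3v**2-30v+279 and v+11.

Euclidean algorithm in ℚ[v]:
  3v**2-30v+279 = (3v-63)(v+11) + (972)
  v+11 = ((1/972)v+11/972)(972) + (0)
The last nonzero remainder is the constant 972, so the polynomials are coprime and gcd = 1.

1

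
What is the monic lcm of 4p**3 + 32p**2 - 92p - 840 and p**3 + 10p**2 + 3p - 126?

Apply the Euclidean algorithm:
  4p**3 + 32p**2 - 92p - 840 = (4)(p**3 + 10p**2 + 3p - 126) + (-8p**2 - 104p - 336)
  p**3 + 10p**2 + 3p - 126 = (-(1/8)p + 3/8)(-8p**2 - 104p - 336) + (0)
Last nonzero remainder: -8p**2 - 104p - 336. Dividing through by -8 gives the monic gcd p**2 + 13p + 42.
Then lcm(f, g) = f·g / gcd(f, g); expanding and making the result monic gives the answer.

p**4 + 5p**3 - 47p**2 - 141p + 630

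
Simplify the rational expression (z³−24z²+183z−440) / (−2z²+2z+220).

Repeated division with remainder:
  z³−24z²+183z−440 = (−(1/2)z+23/2)(−2z²+2z+220) + (270z−2970)
  −2z²+2z+220 = (−(1/135)z−2/27)(270z−2970) + (0)
Last nonzero remainder: 270z−2970. Dividing through by 270 gives the monic gcd z−11.
Cancel z−11 from numerator and denominator to get the reduced form.

(−z²+13z−40)/(2z+20)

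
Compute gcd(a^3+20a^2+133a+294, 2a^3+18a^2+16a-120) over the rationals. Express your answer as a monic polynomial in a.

Apply the Euclidean algorithm:
  a^3+20a^2+133a+294 = (1/2)(2a^3+18a^2+16a-120) + (11a^2+125a+354)
  2a^3+18a^2+16a-120 = ((2/11)a-52/121)(11a^2+125a+354) + ((648/121)a+3888/121)
  11a^2+125a+354 = ((1331/648)a+7139/648)((648/121)a+3888/121) + (0)
Last nonzero remainder: (648/121)a+3888/121. Dividing through by 648/121 gives the monic gcd a+6.

a+6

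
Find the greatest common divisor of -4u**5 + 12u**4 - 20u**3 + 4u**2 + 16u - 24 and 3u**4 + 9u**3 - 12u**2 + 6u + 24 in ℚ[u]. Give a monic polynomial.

u**3 - u**2 + 2

By polynomial division,
  -4u**5 + 12u**4 - 20u**3 + 4u**2 + 16u - 24 = (-(4/3)u + 8)(3u**4 + 9u**3 - 12u**2 + 6u + 24) + (-108u**3 + 108u**2 - 216)
  3u**4 + 9u**3 - 12u**2 + 6u + 24 = (-(1/36)u - 1/9)(-108u**3 + 108u**2 - 216) + (0)
Last nonzero remainder: -108u**3 + 108u**2 - 216. Dividing through by -108 gives the monic gcd u**3 - u**2 + 2.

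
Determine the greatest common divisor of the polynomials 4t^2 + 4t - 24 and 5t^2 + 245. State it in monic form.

1

Repeated division with remainder:
  4t^2 + 4t - 24 = (4/5)(5t^2 + 245) + (4t - 220)
  5t^2 + 245 = ((5/4)t + 275/4)(4t - 220) + (15370)
  4t - 220 = ((2/7685)t - 22/1537)(15370) + (0)
The last nonzero remainder is the constant 15370, so the polynomials are coprime and gcd = 1.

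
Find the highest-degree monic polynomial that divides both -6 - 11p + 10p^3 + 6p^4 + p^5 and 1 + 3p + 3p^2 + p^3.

1 + 2p + p^2

By polynomial division,
  p^5 + 6p^4 + 10p^3 - 11p - 6 = (p^2 + 3p - 2)(p^3 + 3p^2 + 3p + 1) + (-4p^2 - 8p - 4)
  p^3 + 3p^2 + 3p + 1 = (-(1/4)p - 1/4)(-4p^2 - 8p - 4) + (0)
Last nonzero remainder: -4p^2 - 8p - 4. Dividing through by -4 gives the monic gcd p^2 + 2p + 1.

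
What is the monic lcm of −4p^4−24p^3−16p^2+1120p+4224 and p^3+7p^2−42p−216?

Apply the Euclidean algorithm:
  −4p^4−24p^3−16p^2+1120p+4224 = (−4p+4)(p^3+7p^2−42p−216) + (−212p^2+424p+5088)
  p^3+7p^2−42p−216 = (−(1/212)p−9/212)(−212p^2+424p+5088) + (0)
Last nonzero remainder: −212p^2+424p+5088. Dividing through by −212 gives the monic gcd p^2−2p−24.
Then lcm(f, g) = f·g / gcd(f, g); expanding and making the result monic gives the answer.

p^5+15p^4+58p^3−244p^2−3576p−9504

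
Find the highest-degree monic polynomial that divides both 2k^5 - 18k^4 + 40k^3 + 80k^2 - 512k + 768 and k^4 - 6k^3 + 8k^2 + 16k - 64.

k^3 - 8k^2 + 24k - 32

Repeated division with remainder:
  2k^5 - 18k^4 + 40k^3 + 80k^2 - 512k + 768 = (2k - 6)(k^4 - 6k^3 + 8k^2 + 16k - 64) + (-12k^3 + 96k^2 - 288k + 384)
  k^4 - 6k^3 + 8k^2 + 16k - 64 = (-(1/12)k - 1/6)(-12k^3 + 96k^2 - 288k + 384) + (0)
Last nonzero remainder: -12k^3 + 96k^2 - 288k + 384. Dividing through by -12 gives the monic gcd k^3 - 8k^2 + 24k - 32.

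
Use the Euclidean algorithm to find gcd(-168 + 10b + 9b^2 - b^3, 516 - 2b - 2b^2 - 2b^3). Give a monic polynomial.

By polynomial division,
  -b^3 + 9b^2 + 10b - 168 = (1/2)(-2b^3 - 2b^2 - 2b + 516) + (10b^2 + 11b - 426)
  -2b^3 - 2b^2 - 2b + 516 = (-(1/5)b + 1/50)(10b^2 + 11b - 426) + (-(4371/50)b + 13113/25)
  10b^2 + 11b - 426 = (-(500/4371)b - 3550/4371)(-(4371/50)b + 13113/25) + (0)
Last nonzero remainder: -(4371/50)b + 13113/25. Dividing through by -4371/50 gives the monic gcd b - 6.

-6 + b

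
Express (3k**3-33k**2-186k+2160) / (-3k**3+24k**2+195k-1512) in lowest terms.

Euclidean algorithm in ℚ[k]:
  3k**3-33k**2-186k+2160 = (-1)(-3k**3+24k**2+195k-1512) + (-9k**2+9k+648)
  -3k**3+24k**2+195k-1512 = ((1/3)k-7/3)(-9k**2+9k+648) + (0)
Last nonzero remainder: -9k**2+9k+648. Dividing through by -9 gives the monic gcd k**2-k-72.
Cancel k**2-k-72 from numerator and denominator to get the reduced form.

(-k+10)/(k-7)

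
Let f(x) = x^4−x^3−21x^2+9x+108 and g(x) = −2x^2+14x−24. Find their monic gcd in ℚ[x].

x^2−7x+12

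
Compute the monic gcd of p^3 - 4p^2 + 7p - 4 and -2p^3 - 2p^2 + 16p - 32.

p^2 - 3p + 4

Repeated division with remainder:
  p^3 - 4p^2 + 7p - 4 = (-1/2)(-2p^3 - 2p^2 + 16p - 32) + (-5p^2 + 15p - 20)
  -2p^3 - 2p^2 + 16p - 32 = ((2/5)p + 8/5)(-5p^2 + 15p - 20) + (0)
Last nonzero remainder: -5p^2 + 15p - 20. Dividing through by -5 gives the monic gcd p^2 - 3p + 4.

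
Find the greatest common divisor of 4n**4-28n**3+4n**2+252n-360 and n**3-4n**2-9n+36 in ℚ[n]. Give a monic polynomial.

n**2-9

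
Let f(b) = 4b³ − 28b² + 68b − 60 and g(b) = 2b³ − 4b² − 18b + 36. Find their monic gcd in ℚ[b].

Apply the Euclidean algorithm:
  4b³ − 28b² + 68b − 60 = (2)(2b³ − 4b² − 18b + 36) + (−20b² + 104b − 132)
  2b³ − 4b² − 18b + 36 = (−(1/10)b − 8/25)(−20b² + 104b − 132) + ((52/25)b − 156/25)
  −20b² + 104b − 132 = (−(125/13)b + 275/13)((52/25)b − 156/25) + (0)
Last nonzero remainder: (52/25)b − 156/25. Dividing through by 52/25 gives the monic gcd b − 3.

b − 3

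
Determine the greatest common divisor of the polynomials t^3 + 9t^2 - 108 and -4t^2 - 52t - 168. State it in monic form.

Euclidean algorithm in ℚ[t]:
  t^3 + 9t^2 - 108 = (-(1/4)t + 1)(-4t^2 - 52t - 168) + (10t + 60)
  -4t^2 - 52t - 168 = (-(2/5)t - 14/5)(10t + 60) + (0)
Last nonzero remainder: 10t + 60. Dividing through by 10 gives the monic gcd t + 6.

t + 6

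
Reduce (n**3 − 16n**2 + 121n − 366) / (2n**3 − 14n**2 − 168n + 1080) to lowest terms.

(n**2 − 10n + 61)/(2n**2 − 2n − 180)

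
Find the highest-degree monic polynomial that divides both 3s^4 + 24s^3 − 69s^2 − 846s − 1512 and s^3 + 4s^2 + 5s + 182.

By polynomial division,
  3s^4 + 24s^3 − 69s^2 − 846s − 1512 = (3s + 12)(s^3 + 4s^2 + 5s + 182) + (−132s^2 − 1452s − 3696)
  s^3 + 4s^2 + 5s + 182 = (−(1/132)s + 7/132)(−132s^2 − 1452s − 3696) + (54s + 378)
  −132s^2 − 1452s − 3696 = (−(22/9)s − 88/9)(54s + 378) + (0)
Last nonzero remainder: 54s + 378. Dividing through by 54 gives the monic gcd s + 7.

s + 7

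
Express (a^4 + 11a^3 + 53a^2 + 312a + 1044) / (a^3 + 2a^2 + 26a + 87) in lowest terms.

By polynomial division,
  a^4 + 11a^3 + 53a^2 + 312a + 1044 = (a + 9)(a^3 + 2a^2 + 26a + 87) + (9a^2 - 9a + 261)
  a^3 + 2a^2 + 26a + 87 = ((1/9)a + 1/3)(9a^2 - 9a + 261) + (0)
Last nonzero remainder: 9a^2 - 9a + 261. Dividing through by 9 gives the monic gcd a^2 - a + 29.
Cancel a^2 - a + 29 from numerator and denominator to get the reduced form.

(a^2 + 12a + 36)/(a + 3)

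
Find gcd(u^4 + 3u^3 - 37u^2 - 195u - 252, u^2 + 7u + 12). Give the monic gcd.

Repeated division with remainder:
  u^4 + 3u^3 - 37u^2 - 195u - 252 = (u^2 - 4u - 21)(u^2 + 7u + 12) + (0)
The last nonzero remainder u^2 + 7u + 12 is already monic.

u^2 + 7u + 12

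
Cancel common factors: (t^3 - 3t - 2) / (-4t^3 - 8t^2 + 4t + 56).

Apply the Euclidean algorithm:
  t^3 - 3t - 2 = (-1/4)(-4t^3 - 8t^2 + 4t + 56) + (-2t^2 - 2t + 12)
  -4t^3 - 8t^2 + 4t + 56 = (2t + 2)(-2t^2 - 2t + 12) + (-16t + 32)
  -2t^2 - 2t + 12 = ((1/8)t + 3/8)(-16t + 32) + (0)
Last nonzero remainder: -16t + 32. Dividing through by -16 gives the monic gcd t - 2.
Cancel t - 2 from numerator and denominator to get the reduced form.

(-t^2 - 2t - 1)/(4t^2 + 16t + 28)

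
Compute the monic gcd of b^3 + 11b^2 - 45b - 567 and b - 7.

Apply the Euclidean algorithm:
  b^3 + 11b^2 - 45b - 567 = (b^2 + 18b + 81)(b - 7) + (0)
The last nonzero remainder b - 7 is already monic.

b - 7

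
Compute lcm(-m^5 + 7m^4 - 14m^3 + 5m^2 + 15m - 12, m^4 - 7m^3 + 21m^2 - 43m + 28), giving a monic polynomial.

m^7 - 9m^6 + 35m^5 - 82m^4 + 93m^3 + 7m^2 - 129m + 84

Repeated division with remainder:
  -m^5 + 7m^4 - 14m^3 + 5m^2 + 15m - 12 = (-m)(m^4 - 7m^3 + 21m^2 - 43m + 28) + (7m^3 - 38m^2 + 43m - 12)
  m^4 - 7m^3 + 21m^2 - 43m + 28 = ((1/7)m - 11/49)(7m^3 - 38m^2 + 43m - 12) + ((310/49)m^2 - (1550/49)m + 1240/49)
  7m^3 - 38m^2 + 43m - 12 = ((343/310)m - 147/310)((310/49)m^2 - (1550/49)m + 1240/49) + (0)
Last nonzero remainder: (310/49)m^2 - (1550/49)m + 1240/49. Dividing through by 310/49 gives the monic gcd m^2 - 5m + 4.
Then lcm(f, g) = f·g / gcd(f, g); expanding and making the result monic gives the answer.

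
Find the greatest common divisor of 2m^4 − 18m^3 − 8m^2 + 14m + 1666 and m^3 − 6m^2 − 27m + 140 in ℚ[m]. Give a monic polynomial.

Apply the Euclidean algorithm:
  2m^4 − 18m^3 − 8m^2 + 14m + 1666 = (2m − 6)(m^3 − 6m^2 − 27m + 140) + (10m^2 − 428m + 2506)
  m^3 − 6m^2 − 27m + 140 = ((1/10)m + 92/25)(10m^2 − 428m + 2506) + ((32436/25)m − 227052/25)
  10m^2 − 428m + 2506 = ((125/16218)m − 4475/16218)((32436/25)m − 227052/25) + (0)
Last nonzero remainder: (32436/25)m − 227052/25. Dividing through by 32436/25 gives the monic gcd m − 7.

m − 7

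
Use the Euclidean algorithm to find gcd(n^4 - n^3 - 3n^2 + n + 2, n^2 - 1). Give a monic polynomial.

Repeated division with remainder:
  n^4 - n^3 - 3n^2 + n + 2 = (n^2 - n - 2)(n^2 - 1) + (0)
The last nonzero remainder n^2 - 1 is already monic.

n^2 - 1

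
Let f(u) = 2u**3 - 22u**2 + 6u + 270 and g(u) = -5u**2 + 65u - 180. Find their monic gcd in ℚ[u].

u - 9

Repeated division with remainder:
  2u**3 - 22u**2 + 6u + 270 = (-(2/5)u - 4/5)(-5u**2 + 65u - 180) + (-14u + 126)
  -5u**2 + 65u - 180 = ((5/14)u - 10/7)(-14u + 126) + (0)
Last nonzero remainder: -14u + 126. Dividing through by -14 gives the monic gcd u - 9.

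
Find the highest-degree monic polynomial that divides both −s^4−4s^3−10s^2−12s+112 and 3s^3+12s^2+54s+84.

s^2+2s+14

Euclidean algorithm in ℚ[s]:
  −s^4−4s^3−10s^2−12s+112 = (−(1/3)s)(3s^3+12s^2+54s+84) + (8s^2+16s+112)
  3s^3+12s^2+54s+84 = ((3/8)s+3/4)(8s^2+16s+112) + (0)
Last nonzero remainder: 8s^2+16s+112. Dividing through by 8 gives the monic gcd s^2+2s+14.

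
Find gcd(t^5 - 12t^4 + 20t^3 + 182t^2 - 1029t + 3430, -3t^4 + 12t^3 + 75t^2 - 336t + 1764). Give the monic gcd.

Apply the Euclidean algorithm:
  t^5 - 12t^4 + 20t^3 + 182t^2 - 1029t + 3430 = (-(1/3)t + 8/3)(-3t^4 + 12t^3 + 75t^2 - 336t + 1764) + (13t^3 - 130t^2 + 455t - 1274)
  -3t^4 + 12t^3 + 75t^2 - 336t + 1764 = (-(3/13)t - 18/13)(13t^3 - 130t^2 + 455t - 1274) + (0)
Last nonzero remainder: 13t^3 - 130t^2 + 455t - 1274. Dividing through by 13 gives the monic gcd t^3 - 10t^2 + 35t - 98.

t^3 - 10t^2 + 35t - 98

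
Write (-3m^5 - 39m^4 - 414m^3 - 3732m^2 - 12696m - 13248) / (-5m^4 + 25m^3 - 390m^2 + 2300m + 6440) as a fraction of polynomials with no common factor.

(3m^2 + 33m + 72)/(5m - 35)

Apply the Euclidean algorithm:
  -3m^5 - 39m^4 - 414m^3 - 3732m^2 - 12696m - 13248 = ((3/5)m + 54/5)(-5m^4 + 25m^3 - 390m^2 + 2300m + 6440) + (-450m^3 - 900m^2 - 41400m - 82800)
  -5m^4 + 25m^3 - 390m^2 + 2300m + 6440 = ((1/90)m - 7/90)(-450m^3 - 900m^2 - 41400m - 82800) + (0)
Last nonzero remainder: -450m^3 - 900m^2 - 41400m - 82800. Dividing through by -450 gives the monic gcd m^3 + 2m^2 + 92m + 184.
Cancel m^3 + 2m^2 + 92m + 184 from numerator and denominator to get the reduced form.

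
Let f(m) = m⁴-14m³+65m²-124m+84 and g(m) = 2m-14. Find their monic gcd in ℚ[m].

m-7

By polynomial division,
  m⁴-14m³+65m²-124m+84 = ((1/2)m³-(7/2)m²+8m-6)(2m-14) + (0)
Last nonzero remainder: 2m-14. Dividing through by 2 gives the monic gcd m-7.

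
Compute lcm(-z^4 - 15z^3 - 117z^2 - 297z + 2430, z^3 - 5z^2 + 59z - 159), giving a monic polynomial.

By polynomial division,
  -z^4 - 15z^3 - 117z^2 - 297z + 2430 = (-z - 20)(z^3 - 5z^2 + 59z - 159) + (-158z^2 + 724z - 750)
  z^3 - 5z^2 + 59z - 159 = (-(1/158)z + 33/12482)(-158z^2 + 724z - 750) + ((326648/6241)z - 979944/6241)
  -158z^2 + 724z - 750 = (-(493039/163324)z + 780125/163324)((326648/6241)z - 979944/6241) + (0)
Last nonzero remainder: (326648/6241)z - 979944/6241. Dividing through by 326648/6241 gives the monic gcd z - 3.
Then lcm(f, g) = f·g / gcd(f, g); expanding and making the result monic gives the answer.

z^6 + 13z^5 + 140z^4 + 858z^3 + 3177z^2 + 20601z - 128790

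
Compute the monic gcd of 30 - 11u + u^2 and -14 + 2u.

By polynomial division,
  u^2 - 11u + 30 = ((1/2)u - 2)(2u - 14) + (2)
  2u - 14 = (u - 7)(2) + (0)
The last nonzero remainder is the constant 2, so the polynomials are coprime and gcd = 1.

1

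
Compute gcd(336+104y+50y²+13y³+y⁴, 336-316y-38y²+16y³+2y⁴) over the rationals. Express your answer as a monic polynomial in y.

Apply the Euclidean algorithm:
  y⁴+13y³+50y²+104y+336 = (1/2)(2y⁴+16y³-38y²-316y+336) + (5y³+69y²+262y+168)
  2y⁴+16y³-38y²-316y+336 = ((2/5)y-58/25)(5y³+69y²+262y+168) + ((432/25)y²+(5616/25)y+18144/25)
  5y³+69y²+262y+168 = ((125/432)y+25/108)((432/25)y²+(5616/25)y+18144/25) + (0)
Last nonzero remainder: (432/25)y²+(5616/25)y+18144/25. Dividing through by 432/25 gives the monic gcd y²+13y+42.

42+13y+y²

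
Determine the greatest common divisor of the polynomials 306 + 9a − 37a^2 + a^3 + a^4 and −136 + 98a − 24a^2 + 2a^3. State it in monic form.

17 − 8a + a^2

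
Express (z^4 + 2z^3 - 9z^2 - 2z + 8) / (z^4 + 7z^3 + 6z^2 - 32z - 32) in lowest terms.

(z - 1)/(z + 4)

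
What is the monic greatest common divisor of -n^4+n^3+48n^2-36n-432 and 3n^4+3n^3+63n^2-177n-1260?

By polynomial division,
  -n^4+n^3+48n^2-36n-432 = (-1/3)(3n^4+3n^3+63n^2-177n-1260) + (2n^3+69n^2-95n-852)
  3n^4+3n^3+63n^2-177n-1260 = ((3/2)n-201/4)(2n^3+69n^2-95n-852) + ((14691/4)n^2-(14691/4)n-44073)
  2n^3+69n^2-95n-852 = ((8/14691)n+284/14691)((14691/4)n^2-(14691/4)n-44073) + (0)
Last nonzero remainder: (14691/4)n^2-(14691/4)n-44073. Dividing through by 14691/4 gives the monic gcd n^2-n-12.

n^2-n-12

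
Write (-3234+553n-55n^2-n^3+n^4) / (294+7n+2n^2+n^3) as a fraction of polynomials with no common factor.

(-77+4n+n^2)/(7+n)

By polynomial division,
  n^4-n^3-55n^2+553n-3234 = (n-3)(n^3+2n^2+7n+294) + (-56n^2+280n-2352)
  n^3+2n^2+7n+294 = (-(1/56)n-1/8)(-56n^2+280n-2352) + (0)
Last nonzero remainder: -56n^2+280n-2352. Dividing through by -56 gives the monic gcd n^2-5n+42.
Cancel n^2-5n+42 from numerator and denominator to get the reduced form.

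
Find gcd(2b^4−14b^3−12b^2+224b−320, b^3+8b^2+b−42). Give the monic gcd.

Apply the Euclidean algorithm:
  2b^4−14b^3−12b^2+224b−320 = (2b−30)(b^3+8b^2+b−42) + (226b^2+338b−1580)
  b^3+8b^2+b−42 = ((1/226)b+735/25538)(226b^2+338b−1580) + (−(22176/12769)b+44352/12769)
  226b^2+338b−1580 = (−(1442897/11088)b−5043755/11088)(−(22176/12769)b+44352/12769) + (0)
Last nonzero remainder: −(22176/12769)b+44352/12769. Dividing through by −22176/12769 gives the monic gcd b−2.

b−2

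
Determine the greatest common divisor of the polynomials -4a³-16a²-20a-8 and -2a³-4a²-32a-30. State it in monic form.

a+1

Apply the Euclidean algorithm:
  -4a³-16a²-20a-8 = (2)(-2a³-4a²-32a-30) + (-8a²+44a+52)
  -2a³-4a²-32a-30 = ((1/4)a+15/8)(-8a²+44a+52) + (-(255/2)a-255/2)
  -8a²+44a+52 = ((16/255)a-104/255)(-(255/2)a-255/2) + (0)
Last nonzero remainder: -(255/2)a-255/2. Dividing through by -255/2 gives the monic gcd a+1.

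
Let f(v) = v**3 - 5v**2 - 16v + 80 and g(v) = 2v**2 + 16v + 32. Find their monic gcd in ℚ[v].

v + 4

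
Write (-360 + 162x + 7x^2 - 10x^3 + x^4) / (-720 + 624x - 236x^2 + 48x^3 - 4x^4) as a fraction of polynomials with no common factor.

Apply the Euclidean algorithm:
  x^4 - 10x^3 + 7x^2 + 162x - 360 = (-1/4)(-4x^4 + 48x^3 - 236x^2 + 624x - 720) + (2x^3 - 52x^2 + 318x - 540)
  -4x^4 + 48x^3 - 236x^2 + 624x - 720 = (-2x - 28)(2x^3 - 52x^2 + 318x - 540) + (-1056x^2 + 8448x - 15840)
  2x^3 - 52x^2 + 318x - 540 = (-(1/528)x + 3/88)(-1056x^2 + 8448x - 15840) + (0)
Last nonzero remainder: -1056x^2 + 8448x - 15840. Dividing through by -1056 gives the monic gcd x^2 - 8x + 15.
Cancel x^2 - 8x + 15 from numerator and denominator to get the reduced form.

(24 + 2x - x^2)/(48 - 16x + 4x^2)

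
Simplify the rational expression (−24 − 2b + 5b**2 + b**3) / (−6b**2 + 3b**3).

Repeated division with remainder:
  b**3 + 5b**2 − 2b − 24 = (1/3)(3b**3 − 6b**2) + (7b**2 − 2b − 24)
  3b**3 − 6b**2 = ((3/7)b − 36/49)(7b**2 − 2b − 24) + ((432/49)b − 864/49)
  7b**2 − 2b − 24 = ((343/432)b + 49/36)((432/49)b − 864/49) + (0)
Last nonzero remainder: (432/49)b − 864/49. Dividing through by 432/49 gives the monic gcd b − 2.
Cancel b − 2 from numerator and denominator to get the reduced form.

(12 + 7b + b**2)/(3b**2)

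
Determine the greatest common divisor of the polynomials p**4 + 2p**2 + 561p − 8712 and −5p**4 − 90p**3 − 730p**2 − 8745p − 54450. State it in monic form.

p**3 + 8p**2 + 66p + 1089

Euclidean algorithm in ℚ[p]:
  p**4 + 2p**2 + 561p − 8712 = (−1/5)(−5p**4 − 90p**3 − 730p**2 − 8745p − 54450) + (−18p**3 − 144p**2 − 1188p − 19602)
  −5p**4 − 90p**3 − 730p**2 − 8745p − 54450 = ((5/18)p + 25/9)(−18p**3 − 144p**2 − 1188p − 19602) + (0)
Last nonzero remainder: −18p**3 − 144p**2 − 1188p − 19602. Dividing through by −18 gives the monic gcd p**3 + 8p**2 + 66p + 1089.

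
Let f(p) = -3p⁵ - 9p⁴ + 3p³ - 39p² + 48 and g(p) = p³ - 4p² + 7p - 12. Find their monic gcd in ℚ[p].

p² - p + 4

Repeated division with remainder:
  -3p⁵ - 9p⁴ + 3p³ - 39p² + 48 = (-3p² - 21p - 60)(p³ - 4p² + 7p - 12) + (-168p² + 168p - 672)
  p³ - 4p² + 7p - 12 = (-(1/168)p + 1/56)(-168p² + 168p - 672) + (0)
Last nonzero remainder: -168p² + 168p - 672. Dividing through by -168 gives the monic gcd p² - p + 4.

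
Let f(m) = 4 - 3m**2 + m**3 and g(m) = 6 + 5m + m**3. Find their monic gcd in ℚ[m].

1 + m

Apply the Euclidean algorithm:
  m**3 - 3m**2 + 4 = (m**3 + 5m + 6) + (-3m**2 - 5m - 2)
  m**3 + 5m + 6 = (-(1/3)m + 5/9)(-3m**2 - 5m - 2) + ((64/9)m + 64/9)
  -3m**2 - 5m - 2 = (-(27/64)m - 9/32)((64/9)m + 64/9) + (0)
Last nonzero remainder: (64/9)m + 64/9. Dividing through by 64/9 gives the monic gcd m + 1.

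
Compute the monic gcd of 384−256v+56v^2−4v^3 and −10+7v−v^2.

1

Apply the Euclidean algorithm:
  −4v^3+56v^2−256v+384 = (4v−28)(−v^2+7v−10) + (−20v+104)
  −v^2+7v−10 = ((1/20)v−9/100)(−20v+104) + (−16/25)
  −20v+104 = ((125/4)v−325/2)(−16/25) + (0)
The last nonzero remainder is the constant −16/25, so the polynomials are coprime and gcd = 1.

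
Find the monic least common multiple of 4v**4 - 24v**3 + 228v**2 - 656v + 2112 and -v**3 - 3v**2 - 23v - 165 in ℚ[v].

Euclidean algorithm in ℚ[v]:
  4v**4 - 24v**3 + 228v**2 - 656v + 2112 = (-4v + 36)(-v**3 - 3v**2 - 23v - 165) + (244v**2 - 488v + 8052)
  -v**3 - 3v**2 - 23v - 165 = (-(1/244)v - 5/244)(244v**2 - 488v + 8052) + (0)
Last nonzero remainder: 244v**2 - 488v + 8052. Dividing through by 244 gives the monic gcd v**2 - 2v + 33.
Then lcm(f, g) = f·g / gcd(f, g); expanding and making the result monic gives the answer.

v**5 - v**4 + 27v**3 + 121v**2 - 292v + 2640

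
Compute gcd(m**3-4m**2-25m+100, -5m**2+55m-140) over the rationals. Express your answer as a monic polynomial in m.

Euclidean algorithm in ℚ[m]:
  m**3-4m**2-25m+100 = (-(1/5)m-7/5)(-5m**2+55m-140) + (24m-96)
  -5m**2+55m-140 = (-(5/24)m+35/24)(24m-96) + (0)
Last nonzero remainder: 24m-96. Dividing through by 24 gives the monic gcd m-4.

m-4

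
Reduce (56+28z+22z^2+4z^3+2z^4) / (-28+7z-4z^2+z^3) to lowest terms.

Euclidean algorithm in ℚ[z]:
  2z^4+4z^3+22z^2+28z+56 = (2z+12)(z^3-4z^2+7z-28) + (56z^2+392)
  z^3-4z^2+7z-28 = ((1/56)z-1/14)(56z^2+392) + (0)
Last nonzero remainder: 56z^2+392. Dividing through by 56 gives the monic gcd z^2+7.
Cancel z^2+7 from numerator and denominator to get the reduced form.

(8+4z+2z^2)/(-4+z)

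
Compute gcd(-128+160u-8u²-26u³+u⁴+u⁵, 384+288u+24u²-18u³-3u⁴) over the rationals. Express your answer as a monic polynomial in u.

Euclidean algorithm in ℚ[u]:
  u⁵+u⁴-26u³-8u²+160u-128 = (-(1/3)u+5/3)(-3u⁴-18u³+24u²+288u+384) + (12u³+48u²-192u-768)
  -3u⁴-18u³+24u²+288u+384 = (-(1/4)u-1/2)(12u³+48u²-192u-768) + (0)
Last nonzero remainder: 12u³+48u²-192u-768. Dividing through by 12 gives the monic gcd u³+4u²-16u-64.

-64-16u+4u²+u³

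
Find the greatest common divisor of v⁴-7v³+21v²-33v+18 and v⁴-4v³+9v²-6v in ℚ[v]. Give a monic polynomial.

v³-4v²+9v-6

Apply the Euclidean algorithm:
  v⁴-7v³+21v²-33v+18 = (v⁴-4v³+9v²-6v) + (-3v³+12v²-27v+18)
  v⁴-4v³+9v²-6v = (-(1/3)v)(-3v³+12v²-27v+18) + (0)
Last nonzero remainder: -3v³+12v²-27v+18. Dividing through by -3 gives the monic gcd v³-4v²+9v-6.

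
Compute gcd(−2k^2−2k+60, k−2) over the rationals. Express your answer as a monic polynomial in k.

Repeated division with remainder:
  −2k^2−2k+60 = (−2k−6)(k−2) + (48)
  k−2 = ((1/48)k−1/24)(48) + (0)
The last nonzero remainder is the constant 48, so the polynomials are coprime and gcd = 1.

1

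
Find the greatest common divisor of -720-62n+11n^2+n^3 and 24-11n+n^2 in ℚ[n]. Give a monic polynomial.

-8+n

Repeated division with remainder:
  n^3+11n^2-62n-720 = (n+22)(n^2-11n+24) + (156n-1248)
  n^2-11n+24 = ((1/156)n-1/52)(156n-1248) + (0)
Last nonzero remainder: 156n-1248. Dividing through by 156 gives the monic gcd n-8.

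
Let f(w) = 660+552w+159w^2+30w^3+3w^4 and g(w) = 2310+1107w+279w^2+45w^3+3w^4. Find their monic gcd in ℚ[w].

110+37w+8w^2+w^3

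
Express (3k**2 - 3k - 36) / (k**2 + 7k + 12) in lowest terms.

Euclidean algorithm in ℚ[k]:
  3k**2 - 3k - 36 = (3)(k**2 + 7k + 12) + (-24k - 72)
  k**2 + 7k + 12 = (-(1/24)k - 1/6)(-24k - 72) + (0)
Last nonzero remainder: -24k - 72. Dividing through by -24 gives the monic gcd k + 3.
Cancel k + 3 from numerator and denominator to get the reduced form.

(3k - 12)/(k + 4)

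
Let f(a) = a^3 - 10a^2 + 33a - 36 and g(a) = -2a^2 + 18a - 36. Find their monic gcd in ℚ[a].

a - 3

Repeated division with remainder:
  a^3 - 10a^2 + 33a - 36 = (-(1/2)a + 1/2)(-2a^2 + 18a - 36) + (6a - 18)
  -2a^2 + 18a - 36 = (-(1/3)a + 2)(6a - 18) + (0)
Last nonzero remainder: 6a - 18. Dividing through by 6 gives the monic gcd a - 3.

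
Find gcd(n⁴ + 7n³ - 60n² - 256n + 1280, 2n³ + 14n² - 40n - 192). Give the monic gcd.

n² + 4n - 32

Euclidean algorithm in ℚ[n]:
  n⁴ + 7n³ - 60n² - 256n + 1280 = ((1/2)n)(2n³ + 14n² - 40n - 192) + (-40n² - 160n + 1280)
  2n³ + 14n² - 40n - 192 = (-(1/20)n - 3/20)(-40n² - 160n + 1280) + (0)
Last nonzero remainder: -40n² - 160n + 1280. Dividing through by -40 gives the monic gcd n² + 4n - 32.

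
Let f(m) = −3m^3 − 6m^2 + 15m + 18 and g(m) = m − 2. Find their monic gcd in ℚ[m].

m − 2

By polynomial division,
  −3m^3 − 6m^2 + 15m + 18 = (−3m^2 − 12m − 9)(m − 2) + (0)
The last nonzero remainder m − 2 is already monic.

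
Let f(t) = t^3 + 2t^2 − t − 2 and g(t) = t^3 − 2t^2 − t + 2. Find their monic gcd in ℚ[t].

Apply the Euclidean algorithm:
  t^3 + 2t^2 − t − 2 = (t^3 − 2t^2 − t + 2) + (4t^2 − 4)
  t^3 − 2t^2 − t + 2 = ((1/4)t − 1/2)(4t^2 − 4) + (0)
Last nonzero remainder: 4t^2 − 4. Dividing through by 4 gives the monic gcd t^2 − 1.

t^2 − 1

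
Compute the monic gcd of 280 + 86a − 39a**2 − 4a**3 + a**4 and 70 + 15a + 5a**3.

2 + a

Apply the Euclidean algorithm:
  a**4 − 4a**3 − 39a**2 + 86a + 280 = ((1/5)a − 4/5)(5a**3 + 15a + 70) + (−42a**2 + 84a + 336)
  5a**3 + 15a + 70 = (−(5/42)a − 5/21)(−42a**2 + 84a + 336) + (75a + 150)
  −42a**2 + 84a + 336 = (−(14/25)a + 56/25)(75a + 150) + (0)
Last nonzero remainder: 75a + 150. Dividing through by 75 gives the monic gcd a + 2.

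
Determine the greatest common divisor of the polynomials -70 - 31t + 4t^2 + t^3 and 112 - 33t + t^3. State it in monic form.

7 + t

Apply the Euclidean algorithm:
  t^3 + 4t^2 - 31t - 70 = (t^3 - 33t + 112) + (4t^2 + 2t - 182)
  t^3 - 33t + 112 = ((1/4)t - 1/8)(4t^2 + 2t - 182) + ((51/4)t + 357/4)
  4t^2 + 2t - 182 = ((16/51)t - 104/51)((51/4)t + 357/4) + (0)
Last nonzero remainder: (51/4)t + 357/4. Dividing through by 51/4 gives the monic gcd t + 7.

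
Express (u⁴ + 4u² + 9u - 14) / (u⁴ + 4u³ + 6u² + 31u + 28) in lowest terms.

(u² + u - 2)/(u² + 5u + 4)

Repeated division with remainder:
  u⁴ + 4u² + 9u - 14 = (u⁴ + 4u³ + 6u² + 31u + 28) + (-4u³ - 2u² - 22u - 42)
  u⁴ + 4u³ + 6u² + 31u + 28 = (-(1/4)u - 7/8)(-4u³ - 2u² - 22u - 42) + (-(5/4)u² + (5/4)u - 35/4)
  -4u³ - 2u² - 22u - 42 = ((16/5)u + 24/5)(-(5/4)u² + (5/4)u - 35/4) + (0)
Last nonzero remainder: -(5/4)u² + (5/4)u - 35/4. Dividing through by -5/4 gives the monic gcd u² - u + 7.
Cancel u² - u + 7 from numerator and denominator to get the reduced form.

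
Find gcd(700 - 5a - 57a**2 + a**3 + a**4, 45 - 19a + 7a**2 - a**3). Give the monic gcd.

-5 + a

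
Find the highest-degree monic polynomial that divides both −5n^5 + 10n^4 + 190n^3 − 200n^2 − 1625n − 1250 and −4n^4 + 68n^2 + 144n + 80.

n^3 − 2n^2 − 13n − 10

By polynomial division,
  −5n^5 + 10n^4 + 190n^3 − 200n^2 − 1625n − 1250 = ((5/4)n − 5/2)(−4n^4 + 68n^2 + 144n + 80) + (105n^3 − 210n^2 − 1365n − 1050)
  −4n^4 + 68n^2 + 144n + 80 = (−(4/105)n − 8/105)(105n^3 − 210n^2 − 1365n − 1050) + (0)
Last nonzero remainder: 105n^3 − 210n^2 − 1365n − 1050. Dividing through by 105 gives the monic gcd n^3 − 2n^2 − 13n − 10.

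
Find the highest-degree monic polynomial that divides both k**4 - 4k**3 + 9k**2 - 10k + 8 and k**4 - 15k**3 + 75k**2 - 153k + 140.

Euclidean algorithm in ℚ[k]:
  k**4 - 4k**3 + 9k**2 - 10k + 8 = (k**4 - 15k**3 + 75k**2 - 153k + 140) + (11k**3 - 66k**2 + 143k - 132)
  k**4 - 15k**3 + 75k**2 - 153k + 140 = ((1/11)k - 9/11)(11k**3 - 66k**2 + 143k - 132) + (8k**2 - 24k + 32)
  11k**3 - 66k**2 + 143k - 132 = ((11/8)k - 33/8)(8k**2 - 24k + 32) + (0)
Last nonzero remainder: 8k**2 - 24k + 32. Dividing through by 8 gives the monic gcd k**2 - 3k + 4.

k**2 - 3k + 4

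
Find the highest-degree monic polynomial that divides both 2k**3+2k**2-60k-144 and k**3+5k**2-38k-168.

Apply the Euclidean algorithm:
  2k**3+2k**2-60k-144 = (2)(k**3+5k**2-38k-168) + (-8k**2+16k+192)
  k**3+5k**2-38k-168 = (-(1/8)k-7/8)(-8k**2+16k+192) + (0)
Last nonzero remainder: -8k**2+16k+192. Dividing through by -8 gives the monic gcd k**2-2k-24.

k**2-2k-24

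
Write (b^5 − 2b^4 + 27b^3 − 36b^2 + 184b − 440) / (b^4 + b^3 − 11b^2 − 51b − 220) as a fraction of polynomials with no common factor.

By polynomial division,
  b^5 − 2b^4 + 27b^3 − 36b^2 + 184b − 440 = (b − 3)(b^4 + b^3 − 11b^2 − 51b − 220) + (41b^3 − 18b^2 + 251b − 1100)
  b^4 + b^3 − 11b^2 − 51b − 220 = ((1/41)b + 59/1681)(41b^3 − 18b^2 + 251b − 1100) + (−(27720/1681)b^2 − (55440/1681)b − 304920/1681)
  41b^3 − 18b^2 + 251b − 1100 = (−(68921/27720)b + 8405/1386)(−(27720/1681)b^2 − (55440/1681)b − 304920/1681) + (0)
Last nonzero remainder: −(27720/1681)b^2 − (55440/1681)b − 304920/1681. Dividing through by −27720/1681 gives the monic gcd b^2 + 2b + 11.
Cancel b^2 + 2b + 11 from numerator and denominator to get the reduced form.

(b^3 − 4b^2 + 24b − 40)/(b^2 − b − 20)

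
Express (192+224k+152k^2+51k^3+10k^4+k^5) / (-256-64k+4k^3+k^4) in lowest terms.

(3+2k+k^2)/(-4+k)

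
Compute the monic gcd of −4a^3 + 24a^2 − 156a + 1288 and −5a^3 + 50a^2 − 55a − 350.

a − 7

By polynomial division,
  −4a^3 + 24a^2 − 156a + 1288 = (4/5)(−5a^3 + 50a^2 − 55a − 350) + (−16a^2 − 112a + 1568)
  −5a^3 + 50a^2 − 55a − 350 = ((5/16)a − 85/16)(−16a^2 − 112a + 1568) + (−1140a + 7980)
  −16a^2 − 112a + 1568 = ((4/285)a + 56/285)(−1140a + 7980) + (0)
Last nonzero remainder: −1140a + 7980. Dividing through by −1140 gives the monic gcd a − 7.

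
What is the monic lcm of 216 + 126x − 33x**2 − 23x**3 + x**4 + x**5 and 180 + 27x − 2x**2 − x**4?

3240 + 2106x − 153x**2 − 252x**3 − 41x**4 − 7x**5 + 2x**6 + x**7

Repeated division with remainder:
  x**5 + x**4 − 23x**3 − 33x**2 + 126x + 216 = (−x − 1)(−x**4 − 2x**2 + 27x + 180) + (−25x**3 − 8x**2 + 333x + 396)
  −x**4 − 2x**2 + 27x + 180 = ((1/25)x − 8/625)(−25x**3 − 8x**2 + 333x + 396) + (−(9639/625)x**2 + (9639/625)x + 115668/625)
  −25x**3 − 8x**2 + 333x + 396 = ((15625/9639)x + 6875/3213)(−(9639/625)x**2 + (9639/625)x + 115668/625) + (0)
Last nonzero remainder: −(9639/625)x**2 + (9639/625)x + 115668/625. Dividing through by −9639/625 gives the monic gcd x**2 − x − 12.
Then lcm(f, g) = f·g / gcd(f, g); expanding and making the result monic gives the answer.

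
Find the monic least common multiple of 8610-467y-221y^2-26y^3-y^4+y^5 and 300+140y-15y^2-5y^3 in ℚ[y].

17220+7676y-909y^2-273y^3-28y^4+y^5+y^6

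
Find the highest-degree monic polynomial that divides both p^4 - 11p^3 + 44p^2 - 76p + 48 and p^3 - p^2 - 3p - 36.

By polynomial division,
  p^4 - 11p^3 + 44p^2 - 76p + 48 = (p - 10)(p^3 - p^2 - 3p - 36) + (37p^2 - 70p - 312)
  p^3 - p^2 - 3p - 36 = ((1/37)p + 33/1369)(37p^2 - 70p - 312) + ((9747/1369)p - 38988/1369)
  37p^2 - 70p - 312 = ((50653/9747)p + 35594/3249)((9747/1369)p - 38988/1369) + (0)
Last nonzero remainder: (9747/1369)p - 38988/1369. Dividing through by 9747/1369 gives the monic gcd p - 4.

p - 4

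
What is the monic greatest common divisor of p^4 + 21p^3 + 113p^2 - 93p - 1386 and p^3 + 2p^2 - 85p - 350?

p + 7

Repeated division with remainder:
  p^4 + 21p^3 + 113p^2 - 93p - 1386 = (p + 19)(p^3 + 2p^2 - 85p - 350) + (160p^2 + 1872p + 5264)
  p^3 + 2p^2 - 85p - 350 = ((1/160)p - 97/1600)(160p^2 + 1872p + 5264) + (-(441/100)p - 3087/100)
  160p^2 + 1872p + 5264 = (-(16000/441)p - 75200/441)(-(441/100)p - 3087/100) + (0)
Last nonzero remainder: -(441/100)p - 3087/100. Dividing through by -441/100 gives the monic gcd p + 7.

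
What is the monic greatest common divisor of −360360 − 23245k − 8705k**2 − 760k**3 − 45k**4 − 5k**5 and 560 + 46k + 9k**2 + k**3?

56 − k + k**2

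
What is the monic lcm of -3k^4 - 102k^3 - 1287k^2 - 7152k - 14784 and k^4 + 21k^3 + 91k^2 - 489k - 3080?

k^5 + 29k^4 + 259k^3 + 239k^2 - 6992k - 24640

Apply the Euclidean algorithm:
  -3k^4 - 102k^3 - 1287k^2 - 7152k - 14784 = (-3)(k^4 + 21k^3 + 91k^2 - 489k - 3080) + (-39k^3 - 1014k^2 - 8619k - 24024)
  k^4 + 21k^3 + 91k^2 - 489k - 3080 = (-(1/39)k + 5/39)(-39k^3 - 1014k^2 - 8619k - 24024) + (0)
Last nonzero remainder: -39k^3 - 1014k^2 - 8619k - 24024. Dividing through by -39 gives the monic gcd k^3 + 26k^2 + 221k + 616.
Then lcm(f, g) = f·g / gcd(f, g); expanding and making the result monic gives the answer.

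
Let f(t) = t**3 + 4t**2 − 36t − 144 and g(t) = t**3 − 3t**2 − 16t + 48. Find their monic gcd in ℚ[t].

t + 4

Repeated division with remainder:
  t**3 + 4t**2 − 36t − 144 = (t**3 − 3t**2 − 16t + 48) + (7t**2 − 20t − 192)
  t**3 − 3t**2 − 16t + 48 = ((1/7)t − 1/49)(7t**2 − 20t − 192) + ((540/49)t + 2160/49)
  7t**2 − 20t − 192 = ((343/540)t − 196/45)((540/49)t + 2160/49) + (0)
Last nonzero remainder: (540/49)t + 2160/49. Dividing through by 540/49 gives the monic gcd t + 4.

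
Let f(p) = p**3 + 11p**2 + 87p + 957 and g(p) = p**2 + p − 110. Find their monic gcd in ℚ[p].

p + 11

Apply the Euclidean algorithm:
  p**3 + 11p**2 + 87p + 957 = (p + 10)(p**2 + p − 110) + (187p + 2057)
  p**2 + p − 110 = ((1/187)p − 10/187)(187p + 2057) + (0)
Last nonzero remainder: 187p + 2057. Dividing through by 187 gives the monic gcd p + 11.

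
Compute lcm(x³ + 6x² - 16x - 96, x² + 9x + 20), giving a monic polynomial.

x⁴ + 11x³ + 14x² - 176x - 480

Repeated division with remainder:
  x³ + 6x² - 16x - 96 = (x - 3)(x² + 9x + 20) + (-9x - 36)
  x² + 9x + 20 = (-(1/9)x - 5/9)(-9x - 36) + (0)
Last nonzero remainder: -9x - 36. Dividing through by -9 gives the monic gcd x + 4.
Then lcm(f, g) = f·g / gcd(f, g); expanding and making the result monic gives the answer.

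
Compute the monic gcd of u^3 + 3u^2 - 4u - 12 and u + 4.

1

Euclidean algorithm in ℚ[u]:
  u^3 + 3u^2 - 4u - 12 = (u^2 - u)(u + 4) + (-12)
  u + 4 = (-(1/12)u - 1/3)(-12) + (0)
The last nonzero remainder is the constant -12, so the polynomials are coprime and gcd = 1.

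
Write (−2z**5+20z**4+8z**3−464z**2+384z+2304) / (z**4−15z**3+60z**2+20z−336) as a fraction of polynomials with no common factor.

Repeated division with remainder:
  −2z**5+20z**4+8z**3−464z**2+384z+2304 = (−2z−10)(z**4−15z**3+60z**2+20z−336) + (−22z**3+176z**2−88z−1056)
  z**4−15z**3+60z**2+20z−336 = (−(1/22)z+7/22)(−22z**3+176z**2−88z−1056) + (0)
Last nonzero remainder: −22z**3+176z**2−88z−1056. Dividing through by −22 gives the monic gcd z**3−8z**2+4z+48.
Cancel z**3−8z**2+4z+48 from numerator and denominator to get the reduced form.

(−2z**2+4z+48)/(z−7)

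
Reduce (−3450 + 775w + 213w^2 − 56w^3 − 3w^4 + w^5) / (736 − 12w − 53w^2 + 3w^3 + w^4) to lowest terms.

(−150 − 25w + 6w^2 + w^3)/(32 + 12w + w^2)

By polynomial division,
  w^5 − 3w^4 − 56w^3 + 213w^2 + 775w − 3450 = (w − 6)(w^4 + 3w^3 − 53w^2 − 12w + 736) + (15w^3 − 93w^2 − 33w + 966)
  w^4 + 3w^3 − 53w^2 − 12w + 736 = ((1/15)w + 46/75)(15w^3 − 93w^2 − 33w + 966) + ((156/25)w^2 − (1404/25)w + 3588/25)
  15w^3 − 93w^2 − 33w + 966 = ((125/52)w + 175/26)((156/25)w^2 − (1404/25)w + 3588/25) + (0)
Last nonzero remainder: (156/25)w^2 − (1404/25)w + 3588/25. Dividing through by 156/25 gives the monic gcd w^2 − 9w + 23.
Cancel w^2 − 9w + 23 from numerator and denominator to get the reduced form.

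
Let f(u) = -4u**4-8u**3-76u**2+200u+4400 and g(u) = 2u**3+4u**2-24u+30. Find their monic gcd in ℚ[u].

u+5

By polynomial division,
  -4u**4-8u**3-76u**2+200u+4400 = (-2u)(2u**3+4u**2-24u+30) + (-124u**2+260u+4400)
  2u**3+4u**2-24u+30 = (-(1/62)u-127/1922)(-124u**2+260u+4400) + ((61646/961)u+308230/961)
  -124u**2+260u+4400 = (-(59582/30823)u+422840/30823)((61646/961)u+308230/961) + (0)
Last nonzero remainder: (61646/961)u+308230/961. Dividing through by 61646/961 gives the monic gcd u+5.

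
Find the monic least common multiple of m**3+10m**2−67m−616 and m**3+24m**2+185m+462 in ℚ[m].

Euclidean algorithm in ℚ[m]:
  m**3+10m**2−67m−616 = (m**3+24m**2+185m+462) + (−14m**2−252m−1078)
  m**3+24m**2+185m+462 = (−(1/14)m−3/7)(−14m**2−252m−1078) + (0)
Last nonzero remainder: −14m**2−252m−1078. Dividing through by −14 gives the monic gcd m**2+18m+77.
Then lcm(f, g) = f·g / gcd(f, g); expanding and making the result monic gives the answer.

m**4+16m**3−7m**2−1018m−3696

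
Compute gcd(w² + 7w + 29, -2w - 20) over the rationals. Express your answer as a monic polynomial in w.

Euclidean algorithm in ℚ[w]:
  w² + 7w + 29 = (-(1/2)w + 3/2)(-2w - 20) + (59)
  -2w - 20 = (-(2/59)w - 20/59)(59) + (0)
The last nonzero remainder is the constant 59, so the polynomials are coprime and gcd = 1.

1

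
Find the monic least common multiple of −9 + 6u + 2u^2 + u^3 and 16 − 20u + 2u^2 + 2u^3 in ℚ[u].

72 − 66u − 13u^2 + 2u^3 + 4u^4 + u^5

Repeated division with remainder:
  u^3 + 2u^2 + 6u − 9 = (1/2)(2u^3 + 2u^2 − 20u + 16) + (u^2 + 16u − 17)
  2u^3 + 2u^2 − 20u + 16 = (2u − 30)(u^2 + 16u − 17) + (494u − 494)
  u^2 + 16u − 17 = ((1/494)u + 17/494)(494u − 494) + (0)
Last nonzero remainder: 494u − 494. Dividing through by 494 gives the monic gcd u − 1.
Then lcm(f, g) = f·g / gcd(f, g); expanding and making the result monic gives the answer.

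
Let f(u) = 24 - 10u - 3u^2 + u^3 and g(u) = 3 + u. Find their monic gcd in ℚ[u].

3 + u

Repeated division with remainder:
  u^3 - 3u^2 - 10u + 24 = (u^2 - 6u + 8)(u + 3) + (0)
The last nonzero remainder u + 3 is already monic.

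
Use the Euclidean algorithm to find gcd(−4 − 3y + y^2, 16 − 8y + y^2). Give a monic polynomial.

−4 + y

Apply the Euclidean algorithm:
  y^2 − 3y − 4 = (y^2 − 8y + 16) + (5y − 20)
  y^2 − 8y + 16 = ((1/5)y − 4/5)(5y − 20) + (0)
Last nonzero remainder: 5y − 20. Dividing through by 5 gives the monic gcd y − 4.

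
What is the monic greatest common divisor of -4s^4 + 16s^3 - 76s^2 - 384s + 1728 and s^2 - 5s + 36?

s^2 - 5s + 36

Apply the Euclidean algorithm:
  -4s^4 + 16s^3 - 76s^2 - 384s + 1728 = (-4s^2 - 4s + 48)(s^2 - 5s + 36) + (0)
The last nonzero remainder s^2 - 5s + 36 is already monic.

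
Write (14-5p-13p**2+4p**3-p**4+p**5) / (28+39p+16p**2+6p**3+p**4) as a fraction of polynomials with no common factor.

(2-3p+p**2)/(4+p)

Euclidean algorithm in ℚ[p]:
  p**5-p**4+4p**3-13p**2-5p+14 = (p-7)(p**4+6p**3+16p**2+39p+28) + (30p**3+60p**2+240p+210)
  p**4+6p**3+16p**2+39p+28 = ((1/30)p+2/15)(30p**3+60p**2+240p+210) + (0)
Last nonzero remainder: 30p**3+60p**2+240p+210. Dividing through by 30 gives the monic gcd p**3+2p**2+8p+7.
Cancel p**3+2p**2+8p+7 from numerator and denominator to get the reduced form.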